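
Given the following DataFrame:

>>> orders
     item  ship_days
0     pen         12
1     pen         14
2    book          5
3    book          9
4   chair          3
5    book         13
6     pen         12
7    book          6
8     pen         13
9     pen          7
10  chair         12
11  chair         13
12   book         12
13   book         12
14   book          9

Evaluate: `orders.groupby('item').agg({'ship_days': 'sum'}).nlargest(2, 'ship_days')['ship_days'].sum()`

124

group by item, sum of ship_days:
       ship_days
item            
book          66
chair         28
pen           58
take 2 rows with largest ship_days:
      ship_days
item           
book         66
pen          58
Finally, sum of column 'ship_days' = 124.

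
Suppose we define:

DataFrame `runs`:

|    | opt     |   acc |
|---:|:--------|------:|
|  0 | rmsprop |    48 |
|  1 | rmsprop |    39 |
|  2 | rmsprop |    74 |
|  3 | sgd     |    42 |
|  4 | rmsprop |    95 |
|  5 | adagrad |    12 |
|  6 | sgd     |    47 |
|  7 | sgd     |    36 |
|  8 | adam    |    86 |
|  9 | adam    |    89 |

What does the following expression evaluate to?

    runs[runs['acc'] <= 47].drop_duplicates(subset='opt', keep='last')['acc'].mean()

filter rows where acc <= 47:
       opt  acc
1  rmsprop   39
3      sgd   42
5  adagrad   12
6      sgd   47
7      sgd   36
drop duplicate opt (keep=last):
       opt  acc
1  rmsprop   39
5  adagrad   12
7      sgd   36
Then the mean of column 'acc': 29.0

29.0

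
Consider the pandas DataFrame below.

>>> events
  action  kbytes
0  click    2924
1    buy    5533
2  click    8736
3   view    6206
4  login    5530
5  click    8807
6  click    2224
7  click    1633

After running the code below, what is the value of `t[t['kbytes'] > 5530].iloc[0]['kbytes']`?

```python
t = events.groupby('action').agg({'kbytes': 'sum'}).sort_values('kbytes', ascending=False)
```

group by action, sum of kbytes:
        kbytes
action        
buy       5533
click    24324
login     5530
view      6206
sort by kbytes descending:
        kbytes
action        
click    24324
view      6206
buy       5533
login     5530
filter rows where kbytes > 5530:
        kbytes
action        
click    24324
view      6206
buy       5533
So iloc[0]['kbytes'] = 24324.

24324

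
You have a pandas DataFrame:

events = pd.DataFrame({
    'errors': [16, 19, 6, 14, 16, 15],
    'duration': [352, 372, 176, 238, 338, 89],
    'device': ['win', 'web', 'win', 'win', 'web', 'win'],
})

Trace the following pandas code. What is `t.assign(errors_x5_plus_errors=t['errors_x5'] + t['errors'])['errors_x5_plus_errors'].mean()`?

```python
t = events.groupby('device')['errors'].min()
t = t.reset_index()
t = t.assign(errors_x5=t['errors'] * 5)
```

group by device, min of errors:
device
web    16
win     6
Name: errors, dtype: int64
reset_index():
  device  errors
0    web      16
1    win       6
add column errors_x5 = t['errors'] * 5:
  device  errors  errors_x5
0    web      16         80
1    win       6         30
add column errors_x5_plus_errors = t['errors_x5'] + t['errors']:
  device  errors  errors_x5  errors_x5_plus_errors
0    web      16         80                     96
1    win       6         30                     36

66.0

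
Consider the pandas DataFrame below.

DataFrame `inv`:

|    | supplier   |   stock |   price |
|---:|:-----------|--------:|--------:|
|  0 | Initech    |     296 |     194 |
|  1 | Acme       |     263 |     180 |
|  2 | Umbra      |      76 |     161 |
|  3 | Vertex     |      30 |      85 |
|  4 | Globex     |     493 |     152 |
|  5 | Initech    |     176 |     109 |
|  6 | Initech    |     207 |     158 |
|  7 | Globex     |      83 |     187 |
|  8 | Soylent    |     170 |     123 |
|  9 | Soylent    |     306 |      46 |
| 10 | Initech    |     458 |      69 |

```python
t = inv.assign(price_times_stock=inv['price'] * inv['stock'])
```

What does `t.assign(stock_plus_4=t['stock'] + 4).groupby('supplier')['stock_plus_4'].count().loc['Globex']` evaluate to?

2

add column price_times_stock = inv['price'] * inv['stock']:
   supplier  stock  price  price_times_stock
0   Initech    296    194              57424
1      Acme    263    180              47340
2     Umbra     76    161              12236
3    Vertex     30     85               2550
4    Globex    493    152              74936
5   Initech    176    109              19184
6   Initech    207    158              32706
7    Globex     83    187              15521
8   Soylent    170    123              20910
9   Soylent    306     46              14076
10  Initech    458     69              31602
add column stock_plus_4 = t['stock'] + 4:
   supplier  stock  price  price_times_stock  stock_plus_4
0   Initech    296    194              57424           300
1      Acme    263    180              47340           267
2     Umbra     76    161              12236            80
3    Vertex     30     85               2550            34
4    Globex    493    152              74936           497
5   Initech    176    109              19184           180
6   Initech    207    158              32706           211
7    Globex     83    187              15521            87
8   Soylent    170    123              20910           174
9   Soylent    306     46              14076           310
10  Initech    458     69              31602           462
group by supplier, count of stock_plus_4:
supplier
Acme       1
Globex     2
Initech    4
Soylent    2
Umbra      1
Vertex     1
Name: stock_plus_4, dtype: int64
The value at index 'Globex' is 2.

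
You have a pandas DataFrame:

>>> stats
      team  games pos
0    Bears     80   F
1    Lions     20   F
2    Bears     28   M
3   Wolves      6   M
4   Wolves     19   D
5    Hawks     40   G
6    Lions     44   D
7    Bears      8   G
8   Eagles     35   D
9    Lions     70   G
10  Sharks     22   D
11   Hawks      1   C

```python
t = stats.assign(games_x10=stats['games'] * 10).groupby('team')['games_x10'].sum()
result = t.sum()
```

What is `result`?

3730

add column games_x10 = stats['games'] * 10:
      team  games pos  games_x10
0    Bears     80   F        800
1    Lions     20   F        200
2    Bears     28   M        280
3   Wolves      6   M         60
4   Wolves     19   D        190
5    Hawks     40   G        400
6    Lions     44   D        440
7    Bears      8   G         80
8   Eagles     35   D        350
9    Lions     70   G        700
10  Sharks     22   D        220
11   Hawks      1   C         10
group by team, sum of games_x10:
team
Bears     1160
Eagles     350
Hawks      410
Lions     1340
Sharks     220
Wolves     250
Name: games_x10, dtype: int64
Then the sum of the resulting series: 3730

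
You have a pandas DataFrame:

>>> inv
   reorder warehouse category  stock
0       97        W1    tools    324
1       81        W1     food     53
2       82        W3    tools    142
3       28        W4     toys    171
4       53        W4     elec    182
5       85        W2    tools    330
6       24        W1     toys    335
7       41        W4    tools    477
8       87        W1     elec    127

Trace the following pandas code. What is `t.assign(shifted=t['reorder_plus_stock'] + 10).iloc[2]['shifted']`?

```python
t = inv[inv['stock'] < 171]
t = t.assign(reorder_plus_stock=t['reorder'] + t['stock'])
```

filter rows where stock < 171:
   reorder warehouse category  stock
1       81        W1     food     53
2       82        W3    tools    142
8       87        W1     elec    127
add column reorder_plus_stock = t['reorder'] + t['stock']:
   reorder warehouse category  stock  reorder_plus_stock
1       81        W1     food     53                 134
2       82        W3    tools    142                 224
8       87        W1     elec    127                 214
add column shifted = t['reorder_plus_stock'] + 10:
   reorder warehouse category  stock  reorder_plus_stock  shifted
1       81        W1     food     53                 134      144
2       82        W3    tools    142                 224      234
8       87        W1     elec    127                 214      224
Finally, value at position 2, column 'shifted' = 224.

224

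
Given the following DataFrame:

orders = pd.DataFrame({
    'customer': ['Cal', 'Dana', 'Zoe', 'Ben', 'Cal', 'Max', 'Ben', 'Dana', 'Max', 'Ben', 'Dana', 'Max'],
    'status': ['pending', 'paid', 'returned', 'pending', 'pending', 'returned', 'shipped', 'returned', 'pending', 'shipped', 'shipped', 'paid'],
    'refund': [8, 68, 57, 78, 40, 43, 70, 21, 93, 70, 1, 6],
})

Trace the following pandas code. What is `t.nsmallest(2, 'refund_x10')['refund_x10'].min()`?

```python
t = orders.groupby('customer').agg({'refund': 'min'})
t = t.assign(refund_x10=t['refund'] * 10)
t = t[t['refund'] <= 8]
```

10

group by customer, min of refund:
          refund
customer        
Ben           70
Cal            8
Dana           1
Max            6
Zoe           57
add column refund_x10 = t['refund'] * 10:
          refund  refund_x10
customer                    
Ben           70         700
Cal            8          80
Dana           1          10
Max            6          60
Zoe           57         570
filter rows where refund <= 8:
          refund  refund_x10
customer                    
Cal            8          80
Dana           1          10
Max            6          60
take 2 rows with smallest refund_x10:
          refund  refund_x10
customer                    
Dana           1          10
Max            6          60
Taking the min of column 'refund_x10' gives 10.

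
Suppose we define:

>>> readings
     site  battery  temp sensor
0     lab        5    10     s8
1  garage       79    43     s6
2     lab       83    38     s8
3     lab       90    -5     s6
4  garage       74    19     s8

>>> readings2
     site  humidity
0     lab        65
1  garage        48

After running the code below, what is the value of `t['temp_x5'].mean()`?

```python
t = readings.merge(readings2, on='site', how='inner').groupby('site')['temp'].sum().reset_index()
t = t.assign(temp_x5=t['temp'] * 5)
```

262.5

merge on 'site' (how='inner') → 5 rows:
     site  battery  temp sensor  humidity
0     lab        5    10     s8        65
1  garage       79    43     s6        48
2     lab       83    38     s8        65
3     lab       90    -5     s6        65
4  garage       74    19     s8        48
group by site, sum of temp:
site
garage    62
lab       43
Name: temp, dtype: int64
reset_index():
     site  temp
0  garage    62
1     lab    43
add column temp_x5 = t['temp'] * 5:
     site  temp  temp_x5
0  garage    62      310
1     lab    43      215
The mean of column 'temp_x5' is 262.5.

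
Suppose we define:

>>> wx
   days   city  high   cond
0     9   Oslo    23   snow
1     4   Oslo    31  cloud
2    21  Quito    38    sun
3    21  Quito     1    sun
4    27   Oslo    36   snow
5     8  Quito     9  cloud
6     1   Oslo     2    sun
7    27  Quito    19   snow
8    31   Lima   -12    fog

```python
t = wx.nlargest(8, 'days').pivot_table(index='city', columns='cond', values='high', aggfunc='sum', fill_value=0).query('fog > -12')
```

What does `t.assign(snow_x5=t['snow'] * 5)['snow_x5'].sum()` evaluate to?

take 8 rows with largest days:
   days   city  high   cond
8    31   Lima   -12    fog
4    27   Oslo    36   snow
7    27  Quito    19   snow
2    21  Quito    38    sun
3    21  Quito     1    sun
0     9   Oslo    23   snow
5     8  Quito     9  cloud
1     4   Oslo    31  cloud
pivot: rows=city, cols=cond, sum(high):
cond   cloud  fog  snow  sun
city                        
Lima       0  -12     0    0
Oslo      31    0    59    0
Quito      9    0    19   39
filter rows where fog > -12:
cond   cloud  fog  snow  sun
city                        
Oslo      31    0    59    0
Quito      9    0    19   39
add column snow_x5 = t['snow'] * 5:
cond   cloud  fog  snow  sun  snow_x5
city                                 
Oslo      31    0    59    0      295
Quito      9    0    19   39       95
The sum of column 'snow_x5' is 390.

390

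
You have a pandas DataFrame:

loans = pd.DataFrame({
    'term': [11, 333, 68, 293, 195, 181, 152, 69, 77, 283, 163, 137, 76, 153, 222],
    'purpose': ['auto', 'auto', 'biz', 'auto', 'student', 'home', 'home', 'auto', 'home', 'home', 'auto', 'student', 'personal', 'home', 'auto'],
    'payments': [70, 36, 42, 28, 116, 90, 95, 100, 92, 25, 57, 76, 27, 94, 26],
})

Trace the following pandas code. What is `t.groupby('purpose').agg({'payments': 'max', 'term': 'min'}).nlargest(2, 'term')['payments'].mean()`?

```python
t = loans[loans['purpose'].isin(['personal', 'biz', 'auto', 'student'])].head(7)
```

79.0

filter rows where purpose in ['personal', 'biz', 'auto', 'student']:
    term   purpose  payments
0     11      auto        70
1    333      auto        36
2     68       biz        42
3    293      auto        28
4    195   student       116
7     69      auto       100
10   163      auto        57
11   137   student        76
12    76  personal        27
14   222      auto        26
take first 7 rows:
    term  purpose  payments
0     11     auto        70
1    333     auto        36
2     68      biz        42
3    293     auto        28
4    195  student       116
7     69     auto       100
10   163     auto        57
group by purpose: max(payments), min(term):
         payments  term
purpose                
auto          100    11
biz            42    68
student       116   195
take 2 rows with largest term:
         payments  term
purpose                
student       116   195
biz            42    68
Reading off the mean of column 'payments', we get 79.0.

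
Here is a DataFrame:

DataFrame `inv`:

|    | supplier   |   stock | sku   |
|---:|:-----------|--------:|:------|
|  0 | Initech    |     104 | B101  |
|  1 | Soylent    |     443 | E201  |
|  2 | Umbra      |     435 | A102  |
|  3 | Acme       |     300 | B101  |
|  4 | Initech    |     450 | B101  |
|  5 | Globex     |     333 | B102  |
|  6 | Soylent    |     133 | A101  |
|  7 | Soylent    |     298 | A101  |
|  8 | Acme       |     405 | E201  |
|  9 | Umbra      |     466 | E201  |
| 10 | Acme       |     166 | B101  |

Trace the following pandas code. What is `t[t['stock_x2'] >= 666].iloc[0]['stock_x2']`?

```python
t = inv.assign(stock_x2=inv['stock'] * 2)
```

add column stock_x2 = inv['stock'] * 2:
   supplier  stock   sku  stock_x2
0   Initech    104  B101       208
1   Soylent    443  E201       886
2     Umbra    435  A102       870
3      Acme    300  B101       600
4   Initech    450  B101       900
5    Globex    333  B102       666
6   Soylent    133  A101       266
7   Soylent    298  A101       596
8      Acme    405  E201       810
9     Umbra    466  E201       932
10     Acme    166  B101       332
filter rows where stock_x2 >= 666:
  supplier  stock   sku  stock_x2
1  Soylent    443  E201       886
2    Umbra    435  A102       870
4  Initech    450  B101       900
5   Globex    333  B102       666
8     Acme    405  E201       810
9    Umbra    466  E201       932

886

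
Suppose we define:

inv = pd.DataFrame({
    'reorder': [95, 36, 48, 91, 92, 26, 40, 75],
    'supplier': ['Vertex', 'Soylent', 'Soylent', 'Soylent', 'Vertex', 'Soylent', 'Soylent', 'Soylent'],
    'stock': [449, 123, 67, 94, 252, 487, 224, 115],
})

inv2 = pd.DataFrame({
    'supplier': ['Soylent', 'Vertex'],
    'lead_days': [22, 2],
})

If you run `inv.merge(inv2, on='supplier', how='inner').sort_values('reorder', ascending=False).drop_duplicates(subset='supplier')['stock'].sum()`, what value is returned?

merge on 'supplier' (how='inner') → 8 rows:
   reorder supplier  stock  lead_days
0       95   Vertex    449          2
1       36  Soylent    123         22
2       48  Soylent     67         22
3       91  Soylent     94         22
4       92   Vertex    252          2
5       26  Soylent    487         22
6       40  Soylent    224         22
7       75  Soylent    115         22
sort by reorder descending:
   reorder supplier  stock  lead_days
0       95   Vertex    449          2
4       92   Vertex    252          2
3       91  Soylent     94         22
7       75  Soylent    115         22
2       48  Soylent     67         22
6       40  Soylent    224         22
1       36  Soylent    123         22
5       26  Soylent    487         22
drop duplicate supplier (keep=first):
   reorder supplier  stock  lead_days
0       95   Vertex    449          2
3       91  Soylent     94         22

543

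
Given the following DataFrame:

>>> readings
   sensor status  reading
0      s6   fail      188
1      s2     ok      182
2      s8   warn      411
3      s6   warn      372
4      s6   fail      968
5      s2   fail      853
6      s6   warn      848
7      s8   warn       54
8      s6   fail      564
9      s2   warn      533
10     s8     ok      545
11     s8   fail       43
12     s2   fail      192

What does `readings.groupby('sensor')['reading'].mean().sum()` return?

group by sensor, mean of reading:
sensor
s2    440.00
s6    588.00
s8    263.25
Name: reading, dtype: float64
Reading off the sum of the resulting series, we get 1291.25.

1291.25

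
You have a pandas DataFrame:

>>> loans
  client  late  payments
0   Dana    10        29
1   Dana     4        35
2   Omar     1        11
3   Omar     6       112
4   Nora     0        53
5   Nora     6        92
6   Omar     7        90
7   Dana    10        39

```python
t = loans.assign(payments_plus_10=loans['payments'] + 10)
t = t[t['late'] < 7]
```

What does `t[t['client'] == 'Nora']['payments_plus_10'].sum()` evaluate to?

add column payments_plus_10 = loans['payments'] + 10:
  client  late  payments  payments_plus_10
0   Dana    10        29                39
1   Dana     4        35                45
2   Omar     1        11                21
3   Omar     6       112               122
4   Nora     0        53                63
5   Nora     6        92               102
6   Omar     7        90               100
7   Dana    10        39                49
filter rows where late < 7:
  client  late  payments  payments_plus_10
1   Dana     4        35                45
2   Omar     1        11                21
3   Omar     6       112               122
4   Nora     0        53                63
5   Nora     6        92               102
filter rows where client == 'Nora':
  client  late  payments  payments_plus_10
4   Nora     0        53                63
5   Nora     6        92               102

165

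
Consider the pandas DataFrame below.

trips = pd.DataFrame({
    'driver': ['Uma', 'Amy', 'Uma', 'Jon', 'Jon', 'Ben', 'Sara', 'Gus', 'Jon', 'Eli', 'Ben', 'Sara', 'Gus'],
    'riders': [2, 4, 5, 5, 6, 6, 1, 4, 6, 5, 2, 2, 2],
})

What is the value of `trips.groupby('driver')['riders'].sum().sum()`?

50

group by driver, sum of riders:
driver
Amy      4
Ben      8
Eli      5
Gus      6
Jon     17
Sara     3
Uma      7
Name: riders, dtype: int64
Taking the sum of the resulting series gives 50.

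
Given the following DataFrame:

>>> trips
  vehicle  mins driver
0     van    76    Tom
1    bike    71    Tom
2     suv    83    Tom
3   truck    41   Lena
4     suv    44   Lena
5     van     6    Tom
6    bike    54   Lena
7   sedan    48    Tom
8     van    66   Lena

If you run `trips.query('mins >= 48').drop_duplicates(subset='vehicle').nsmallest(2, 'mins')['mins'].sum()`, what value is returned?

119

filter rows where mins >= 48:
  vehicle  mins driver
0     van    76    Tom
1    bike    71    Tom
2     suv    83    Tom
6    bike    54   Lena
7   sedan    48    Tom
8     van    66   Lena
drop duplicate vehicle (keep=first):
  vehicle  mins driver
0     van    76    Tom
1    bike    71    Tom
2     suv    83    Tom
7   sedan    48    Tom
take 2 rows with smallest mins:
  vehicle  mins driver
7   sedan    48    Tom
1    bike    71    Tom
Reading off the sum of column 'mins', we get 119.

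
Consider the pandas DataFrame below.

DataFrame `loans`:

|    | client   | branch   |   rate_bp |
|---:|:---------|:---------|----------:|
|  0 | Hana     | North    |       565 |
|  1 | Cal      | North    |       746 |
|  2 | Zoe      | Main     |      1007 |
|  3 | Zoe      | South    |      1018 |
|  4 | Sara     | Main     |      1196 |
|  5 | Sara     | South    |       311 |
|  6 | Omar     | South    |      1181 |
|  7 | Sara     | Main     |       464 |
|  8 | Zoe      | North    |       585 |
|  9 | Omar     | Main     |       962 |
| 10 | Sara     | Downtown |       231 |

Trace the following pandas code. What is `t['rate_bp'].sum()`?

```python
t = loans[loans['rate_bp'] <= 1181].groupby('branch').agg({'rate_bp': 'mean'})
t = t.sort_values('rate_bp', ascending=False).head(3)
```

2279.66666667

filter rows where rate_bp <= 1181:
   client    branch  rate_bp
0    Hana     North      565
1     Cal     North      746
2     Zoe      Main     1007
3     Zoe     South     1018
5    Sara     South      311
6    Omar     South     1181
7    Sara      Main      464
8     Zoe     North      585
9    Omar      Main      962
10   Sara  Downtown      231
group by branch, mean of rate_bp:
             rate_bp
branch              
Downtown  231.000000
Main      811.000000
North     632.000000
South     836.666667
sort by rate_bp descending:
             rate_bp
branch              
South     836.666667
Main      811.000000
North     632.000000
Downtown  231.000000
take first 3 rows:
           rate_bp
branch            
South   836.666667
Main    811.000000
North   632.000000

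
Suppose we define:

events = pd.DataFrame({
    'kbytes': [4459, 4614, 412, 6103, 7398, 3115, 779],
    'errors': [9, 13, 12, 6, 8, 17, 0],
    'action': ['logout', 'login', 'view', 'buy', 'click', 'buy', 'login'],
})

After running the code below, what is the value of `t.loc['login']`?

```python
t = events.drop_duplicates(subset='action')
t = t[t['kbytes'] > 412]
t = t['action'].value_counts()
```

drop duplicate action (keep=first):
   kbytes  errors  action
0    4459       9  logout
1    4614      13   login
2     412      12    view
3    6103       6     buy
4    7398       8   click
filter rows where kbytes > 412:
   kbytes  errors  action
0    4459       9  logout
1    4614      13   login
3    6103       6     buy
4    7398       8   click
value_counts of action:
action
logout    1
login     1
buy       1
click     1
Name: count, dtype: int64

1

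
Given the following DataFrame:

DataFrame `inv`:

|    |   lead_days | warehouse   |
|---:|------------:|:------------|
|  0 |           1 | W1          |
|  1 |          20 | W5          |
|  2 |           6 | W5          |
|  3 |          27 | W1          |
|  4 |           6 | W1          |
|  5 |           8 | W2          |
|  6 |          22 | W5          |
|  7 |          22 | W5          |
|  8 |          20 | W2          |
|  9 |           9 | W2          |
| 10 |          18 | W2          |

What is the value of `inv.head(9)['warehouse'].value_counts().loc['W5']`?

4

take first 9 rows:
   lead_days warehouse
0          1        W1
1         20        W5
2          6        W5
3         27        W1
4          6        W1
5          8        W2
6         22        W5
7         22        W5
8         20        W2
value_counts of warehouse:
warehouse
W5    4
W1    3
W2    2
Name: count, dtype: int64
Then the value at index 'W5': 4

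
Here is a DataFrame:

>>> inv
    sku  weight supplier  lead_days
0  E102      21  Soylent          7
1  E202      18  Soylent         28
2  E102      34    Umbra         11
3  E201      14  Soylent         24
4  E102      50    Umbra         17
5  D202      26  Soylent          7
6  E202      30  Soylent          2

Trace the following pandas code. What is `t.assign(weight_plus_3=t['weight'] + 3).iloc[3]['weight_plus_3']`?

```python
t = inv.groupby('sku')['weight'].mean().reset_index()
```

group by sku, mean of weight:
sku
D202    26.0
E102    35.0
E201    14.0
E202    24.0
Name: weight, dtype: float64
reset_index():
    sku  weight
0  D202    26.0
1  E102    35.0
2  E201    14.0
3  E202    24.0
add column weight_plus_3 = t['weight'] + 3:
    sku  weight  weight_plus_3
0  D202    26.0           29.0
1  E102    35.0           38.0
2  E201    14.0           17.0
3  E202    24.0           27.0
So iloc[3]['weight_plus_3'] = 27.0.

27.0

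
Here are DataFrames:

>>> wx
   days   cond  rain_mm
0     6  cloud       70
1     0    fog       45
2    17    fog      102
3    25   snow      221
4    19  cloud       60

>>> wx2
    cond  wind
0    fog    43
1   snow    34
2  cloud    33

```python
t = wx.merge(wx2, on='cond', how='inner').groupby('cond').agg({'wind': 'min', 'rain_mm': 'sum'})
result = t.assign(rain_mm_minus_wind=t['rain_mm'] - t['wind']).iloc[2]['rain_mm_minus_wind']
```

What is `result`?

187

merge on 'cond' (how='inner') → 5 rows:
   days   cond  rain_mm  wind
0     6  cloud       70    33
1     0    fog       45    43
2    17    fog      102    43
3    25   snow      221    34
4    19  cloud       60    33
group by cond: min(wind), sum(rain_mm):
       wind  rain_mm
cond                
cloud    33      130
fog      43      147
snow     34      221
add column rain_mm_minus_wind = t['rain_mm'] - t['wind']:
       wind  rain_mm  rain_mm_minus_wind
cond                                    
cloud    33      130                  97
fog      43      147                 104
snow     34      221                 187
Taking the value at position 2, column 'rain_mm_minus_wind' gives 187.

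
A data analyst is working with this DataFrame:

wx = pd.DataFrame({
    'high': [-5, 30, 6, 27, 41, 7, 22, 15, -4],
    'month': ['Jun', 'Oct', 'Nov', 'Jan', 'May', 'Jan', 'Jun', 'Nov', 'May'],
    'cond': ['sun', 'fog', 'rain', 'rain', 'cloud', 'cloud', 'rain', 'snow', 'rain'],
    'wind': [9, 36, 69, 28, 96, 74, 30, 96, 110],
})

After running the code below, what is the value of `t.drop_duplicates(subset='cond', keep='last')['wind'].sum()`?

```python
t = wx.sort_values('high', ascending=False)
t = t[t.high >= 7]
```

sort by high descending:
   high month   cond  wind
4    41   May  cloud    96
1    30   Oct    fog    36
3    27   Jan   rain    28
6    22   Jun   rain    30
7    15   Nov   snow    96
5     7   Jan  cloud    74
2     6   Nov   rain    69
8    -4   May   rain   110
0    -5   Jun    sun     9
filter rows where high >= 7:
   high month   cond  wind
4    41   May  cloud    96
1    30   Oct    fog    36
3    27   Jan   rain    28
6    22   Jun   rain    30
7    15   Nov   snow    96
5     7   Jan  cloud    74
drop duplicate cond (keep=last):
   high month   cond  wind
1    30   Oct    fog    36
6    22   Jun   rain    30
7    15   Nov   snow    96
5     7   Jan  cloud    74
Reading off the sum of column 'wind', we get 236.

236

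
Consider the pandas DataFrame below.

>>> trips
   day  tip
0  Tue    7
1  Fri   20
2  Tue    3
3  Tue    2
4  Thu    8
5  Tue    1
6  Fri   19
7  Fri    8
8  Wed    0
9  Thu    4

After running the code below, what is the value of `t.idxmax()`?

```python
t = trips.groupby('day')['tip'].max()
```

group by day, max of tip:
day
Fri    20
Thu     8
Tue     7
Wed     0
Name: tip, dtype: int64

Fri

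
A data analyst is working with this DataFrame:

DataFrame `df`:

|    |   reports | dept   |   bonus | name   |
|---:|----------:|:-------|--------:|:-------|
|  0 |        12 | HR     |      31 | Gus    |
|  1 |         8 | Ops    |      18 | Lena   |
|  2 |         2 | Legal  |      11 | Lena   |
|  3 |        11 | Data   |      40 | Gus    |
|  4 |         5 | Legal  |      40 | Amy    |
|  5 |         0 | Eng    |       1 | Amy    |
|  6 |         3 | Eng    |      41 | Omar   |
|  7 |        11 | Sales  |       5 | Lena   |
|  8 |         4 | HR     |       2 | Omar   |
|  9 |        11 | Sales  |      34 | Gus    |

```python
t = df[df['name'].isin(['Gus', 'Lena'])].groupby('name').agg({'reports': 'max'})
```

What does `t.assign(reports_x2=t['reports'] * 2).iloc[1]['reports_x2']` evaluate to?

filter rows where name in ['Gus', 'Lena']:
   reports   dept  bonus  name
0       12     HR     31   Gus
1        8    Ops     18  Lena
2        2  Legal     11  Lena
3       11   Data     40   Gus
7       11  Sales      5  Lena
9       11  Sales     34   Gus
group by name, max of reports:
      reports
name         
Gus        12
Lena       11
add column reports_x2 = t['reports'] * 2:
      reports  reports_x2
name                     
Gus        12          24
Lena       11          22
Hence 22.

22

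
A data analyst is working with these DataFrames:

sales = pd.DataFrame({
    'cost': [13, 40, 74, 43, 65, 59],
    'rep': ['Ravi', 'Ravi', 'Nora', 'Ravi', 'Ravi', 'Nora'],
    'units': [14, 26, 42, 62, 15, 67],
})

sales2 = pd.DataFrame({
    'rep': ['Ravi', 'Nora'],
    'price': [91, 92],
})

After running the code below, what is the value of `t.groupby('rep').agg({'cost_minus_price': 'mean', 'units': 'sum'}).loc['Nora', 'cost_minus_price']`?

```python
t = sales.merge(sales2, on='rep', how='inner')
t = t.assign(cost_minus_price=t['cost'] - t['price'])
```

merge on 'rep' (how='inner') → 6 rows:
   cost   rep  units  price
0    13  Ravi     14     91
1    40  Ravi     26     91
2    74  Nora     42     92
3    43  Ravi     62     91
4    65  Ravi     15     91
5    59  Nora     67     92
add column cost_minus_price = t['cost'] - t['price']:
   cost   rep  units  price  cost_minus_price
0    13  Ravi     14     91               -78
1    40  Ravi     26     91               -51
2    74  Nora     42     92               -18
3    43  Ravi     62     91               -48
4    65  Ravi     15     91               -26
5    59  Nora     67     92               -33
group by rep: mean(cost_minus_price), sum(units):
      cost_minus_price  units
rep                          
Nora            -25.50    109
Ravi            -50.75    117
Taking the value at row 'Nora', column 'cost_minus_price' gives -25.5.

-25.5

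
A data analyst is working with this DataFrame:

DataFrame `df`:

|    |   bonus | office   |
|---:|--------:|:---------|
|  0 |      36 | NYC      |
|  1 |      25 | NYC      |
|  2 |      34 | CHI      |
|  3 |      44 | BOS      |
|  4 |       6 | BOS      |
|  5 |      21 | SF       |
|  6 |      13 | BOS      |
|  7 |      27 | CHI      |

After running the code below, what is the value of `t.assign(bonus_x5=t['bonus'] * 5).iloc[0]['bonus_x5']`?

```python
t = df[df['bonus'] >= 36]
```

180

filter rows where bonus >= 36:
   bonus office
0     36    NYC
3     44    BOS
add column bonus_x5 = t['bonus'] * 5:
   bonus office  bonus_x5
0     36    NYC       180
3     44    BOS       220
Hence 180.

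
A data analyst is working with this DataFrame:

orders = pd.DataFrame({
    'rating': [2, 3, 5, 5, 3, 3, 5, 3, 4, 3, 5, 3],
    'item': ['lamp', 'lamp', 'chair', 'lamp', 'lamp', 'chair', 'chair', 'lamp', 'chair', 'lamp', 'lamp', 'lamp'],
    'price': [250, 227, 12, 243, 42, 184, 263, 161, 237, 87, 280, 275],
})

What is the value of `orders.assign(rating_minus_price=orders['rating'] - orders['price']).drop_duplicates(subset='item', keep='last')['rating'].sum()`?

7

add column rating_minus_price = orders['rating'] - orders['price']:
    rating   item  price  rating_minus_price
0        2   lamp    250                -248
1        3   lamp    227                -224
2        5  chair     12                  -7
3        5   lamp    243                -238
4        3   lamp     42                 -39
5        3  chair    184                -181
6        5  chair    263                -258
7        3   lamp    161                -158
8        4  chair    237                -233
9        3   lamp     87                 -84
10       5   lamp    280                -275
11       3   lamp    275                -272
drop duplicate item (keep=last):
    rating   item  price  rating_minus_price
8        4  chair    237                -233
11       3   lamp    275                -272
sum of column 'rating' → 7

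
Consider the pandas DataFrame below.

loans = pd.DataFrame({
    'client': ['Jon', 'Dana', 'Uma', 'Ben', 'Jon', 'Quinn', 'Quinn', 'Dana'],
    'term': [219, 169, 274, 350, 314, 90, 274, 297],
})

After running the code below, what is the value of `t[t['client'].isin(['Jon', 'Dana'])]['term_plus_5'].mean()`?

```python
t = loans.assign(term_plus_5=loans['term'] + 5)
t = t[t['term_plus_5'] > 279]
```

add column term_plus_5 = loans['term'] + 5:
  client  term  term_plus_5
0    Jon   219          224
1   Dana   169          174
2    Uma   274          279
3    Ben   350          355
4    Jon   314          319
5  Quinn    90           95
6  Quinn   274          279
7   Dana   297          302
filter rows where term_plus_5 > 279:
  client  term  term_plus_5
3    Ben   350          355
4    Jon   314          319
7   Dana   297          302
filter rows where client in ['Jon', 'Dana']:
  client  term  term_plus_5
4    Jon   314          319
7   Dana   297          302
So mean() = 310.5.

310.5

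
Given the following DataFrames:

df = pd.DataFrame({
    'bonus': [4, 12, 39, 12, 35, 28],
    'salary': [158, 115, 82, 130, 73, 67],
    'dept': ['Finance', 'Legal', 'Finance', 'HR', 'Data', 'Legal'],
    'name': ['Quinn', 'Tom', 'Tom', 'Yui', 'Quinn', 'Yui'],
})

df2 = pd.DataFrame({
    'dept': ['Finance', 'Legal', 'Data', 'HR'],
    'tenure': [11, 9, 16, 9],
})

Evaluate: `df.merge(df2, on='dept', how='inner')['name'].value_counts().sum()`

merge on 'dept' (how='inner') → 6 rows:
   bonus  salary     dept   name  tenure
0      4     158  Finance  Quinn      11
1     12     115    Legal    Tom       9
2     39      82  Finance    Tom      11
3     12     130       HR    Yui       9
4     35      73     Data  Quinn      16
5     28      67    Legal    Yui       9
value_counts of name:
name
Quinn    2
Tom      2
Yui      2
Name: count, dtype: int64

6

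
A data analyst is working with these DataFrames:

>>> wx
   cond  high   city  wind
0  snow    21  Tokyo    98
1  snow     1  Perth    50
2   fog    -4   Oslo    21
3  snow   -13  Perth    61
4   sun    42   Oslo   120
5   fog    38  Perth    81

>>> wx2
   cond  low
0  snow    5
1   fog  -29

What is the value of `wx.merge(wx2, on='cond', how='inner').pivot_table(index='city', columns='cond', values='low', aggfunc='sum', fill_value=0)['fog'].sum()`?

merge on 'cond' (how='inner') → 5 rows:
   cond  high   city  wind  low
0  snow    21  Tokyo    98    5
1  snow     1  Perth    50    5
2   fog    -4   Oslo    21  -29
3  snow   -13  Perth    61    5
4   fog    38  Perth    81  -29
pivot: rows=city, cols=cond, sum(low):
cond   fog  snow
city            
Oslo   -29     0
Perth  -29    10
Tokyo    0     5
sum of column 'fog' → -58

-58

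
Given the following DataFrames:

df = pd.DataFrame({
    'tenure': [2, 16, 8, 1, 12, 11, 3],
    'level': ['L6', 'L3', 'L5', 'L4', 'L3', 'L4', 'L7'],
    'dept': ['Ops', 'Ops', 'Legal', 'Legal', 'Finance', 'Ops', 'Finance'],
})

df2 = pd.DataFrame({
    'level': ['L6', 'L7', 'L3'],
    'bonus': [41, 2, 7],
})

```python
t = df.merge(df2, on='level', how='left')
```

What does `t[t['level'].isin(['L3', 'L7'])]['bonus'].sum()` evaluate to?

merge on 'level' (how='left') → 7 rows:
   tenure level     dept  bonus
0       2    L6      Ops   41.0
1      16    L3      Ops    7.0
2       8    L5    Legal    NaN
3       1    L4    Legal    NaN
4      12    L3  Finance    7.0
5      11    L4      Ops    NaN
6       3    L7  Finance    2.0
filter rows where level in ['L3', 'L7']:
   tenure level     dept  bonus
1      16    L3      Ops    7.0
4      12    L3  Finance    7.0
6       3    L7  Finance    2.0
Reading off the sum of column 'bonus', we get 16.0.

16.0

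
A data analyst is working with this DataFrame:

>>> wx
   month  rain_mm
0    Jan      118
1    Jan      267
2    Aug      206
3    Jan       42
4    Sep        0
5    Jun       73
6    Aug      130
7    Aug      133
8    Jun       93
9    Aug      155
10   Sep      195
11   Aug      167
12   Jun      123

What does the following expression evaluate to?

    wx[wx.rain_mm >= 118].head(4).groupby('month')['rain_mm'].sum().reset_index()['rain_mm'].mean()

filter rows where rain_mm >= 118:
   month  rain_mm
0    Jan      118
1    Jan      267
2    Aug      206
6    Aug      130
7    Aug      133
9    Aug      155
10   Sep      195
11   Aug      167
12   Jun      123
take first 4 rows:
  month  rain_mm
0   Jan      118
1   Jan      267
2   Aug      206
6   Aug      130
group by month, sum of rain_mm:
month
Aug    336
Jan    385
Name: rain_mm, dtype: int64
reset_index():
  month  rain_mm
0   Aug      336
1   Jan      385

360.5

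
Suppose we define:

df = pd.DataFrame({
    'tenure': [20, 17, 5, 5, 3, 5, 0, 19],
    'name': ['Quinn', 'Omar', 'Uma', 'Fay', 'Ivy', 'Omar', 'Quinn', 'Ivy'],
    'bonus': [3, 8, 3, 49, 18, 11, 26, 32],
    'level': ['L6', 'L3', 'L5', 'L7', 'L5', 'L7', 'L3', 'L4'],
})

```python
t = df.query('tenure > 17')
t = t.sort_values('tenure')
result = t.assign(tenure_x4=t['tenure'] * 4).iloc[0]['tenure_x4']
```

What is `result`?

filter rows where tenure > 17:
   tenure   name  bonus level
0      20  Quinn      3    L6
7      19    Ivy     32    L4
sort by tenure:
   tenure   name  bonus level
7      19    Ivy     32    L4
0      20  Quinn      3    L6
add column tenure_x4 = t['tenure'] * 4:
   tenure   name  bonus level  tenure_x4
7      19    Ivy     32    L4         76
0      20  Quinn      3    L6         80

76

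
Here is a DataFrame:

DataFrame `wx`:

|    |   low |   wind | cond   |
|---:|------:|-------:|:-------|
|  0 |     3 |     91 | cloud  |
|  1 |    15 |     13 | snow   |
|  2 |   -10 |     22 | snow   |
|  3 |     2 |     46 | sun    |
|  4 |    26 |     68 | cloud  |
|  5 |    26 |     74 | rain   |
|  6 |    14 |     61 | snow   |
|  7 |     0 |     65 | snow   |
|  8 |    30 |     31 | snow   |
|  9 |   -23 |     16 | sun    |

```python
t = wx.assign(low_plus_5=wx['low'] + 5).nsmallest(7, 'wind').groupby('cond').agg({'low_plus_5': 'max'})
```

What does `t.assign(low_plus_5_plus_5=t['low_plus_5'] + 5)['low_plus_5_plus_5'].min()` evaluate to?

12

add column low_plus_5 = wx['low'] + 5:
   low  wind   cond  low_plus_5
0    3    91  cloud           8
1   15    13   snow          20
2  -10    22   snow          -5
3    2    46    sun           7
4   26    68  cloud          31
5   26    74   rain          31
6   14    61   snow          19
7    0    65   snow           5
8   30    31   snow          35
9  -23    16    sun         -18
take 7 rows with smallest wind:
   low  wind  cond  low_plus_5
1   15    13  snow          20
9  -23    16   sun         -18
2  -10    22  snow          -5
8   30    31  snow          35
3    2    46   sun           7
6   14    61  snow          19
7    0    65  snow           5
group by cond, max of low_plus_5:
      low_plus_5
cond            
snow          35
sun            7
add column low_plus_5_plus_5 = t['low_plus_5'] + 5:
      low_plus_5  low_plus_5_plus_5
cond                               
snow          35                 40
sun            7                 12
Taking the min of column 'low_plus_5_plus_5' gives 12.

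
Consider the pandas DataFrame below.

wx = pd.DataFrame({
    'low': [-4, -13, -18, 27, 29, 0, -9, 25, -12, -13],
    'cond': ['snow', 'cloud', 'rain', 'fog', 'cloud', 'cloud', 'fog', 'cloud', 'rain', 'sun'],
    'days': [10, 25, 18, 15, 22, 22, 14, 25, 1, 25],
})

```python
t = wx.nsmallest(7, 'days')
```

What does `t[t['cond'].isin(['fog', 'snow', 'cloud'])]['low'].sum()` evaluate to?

take 7 rows with smallest days:
   low   cond  days
8  -12   rain     1
0   -4   snow    10
6   -9    fog    14
3   27    fog    15
2  -18   rain    18
4   29  cloud    22
5    0  cloud    22
filter rows where cond in ['fog', 'snow', 'cloud']:
   low   cond  days
0   -4   snow    10
6   -9    fog    14
3   27    fog    15
4   29  cloud    22
5    0  cloud    22
The sum of column 'low' is 43.

43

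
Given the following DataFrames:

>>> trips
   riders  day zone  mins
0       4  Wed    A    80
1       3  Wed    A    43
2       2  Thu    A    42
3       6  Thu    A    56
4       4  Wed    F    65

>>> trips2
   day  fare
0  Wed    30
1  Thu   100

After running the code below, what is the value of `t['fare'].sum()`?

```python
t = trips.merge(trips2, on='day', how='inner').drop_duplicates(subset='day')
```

merge on 'day' (how='inner') → 5 rows:
   riders  day zone  mins  fare
0       4  Wed    A    80    30
1       3  Wed    A    43    30
2       2  Thu    A    42   100
3       6  Thu    A    56   100
4       4  Wed    F    65    30
drop duplicate day (keep=first):
   riders  day zone  mins  fare
0       4  Wed    A    80    30
2       2  Thu    A    42   100
The sum of column 'fare' is 130.

130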